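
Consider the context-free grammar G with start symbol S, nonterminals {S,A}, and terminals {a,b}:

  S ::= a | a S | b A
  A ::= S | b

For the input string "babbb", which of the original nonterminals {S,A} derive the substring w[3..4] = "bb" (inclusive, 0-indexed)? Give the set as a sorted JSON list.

Convert to CNF:
  S -> T0 S | T1 A | a
  A -> T0 S | T1 A | a | b
  T0 -> a
  T1 -> b

CYK table (by increasing span) (cells [i..j] with 3 ≤ i ≤ j ≤ 4 only):
  [3..3]={A,T1}  "b"  orig:{A}
  [4..4]={A,T1}  "b"  orig:{A}
  [3..4]={A,S}  "bb"

Original NTs in T[3,4] deriving "bb": ["A", "S"]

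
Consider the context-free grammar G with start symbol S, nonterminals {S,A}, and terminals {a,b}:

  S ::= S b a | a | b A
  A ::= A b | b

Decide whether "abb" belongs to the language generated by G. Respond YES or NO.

CNF form of G:
  S -> S X2 | T0 A | a
  A -> A T0 | b
  T0 -> b
  T1 -> a
  X2 -> T0 T1

CYK fill:
  T[0,0] 'a' = {S,T1}  orig:{S}
  T[1,1] 'b' = {A,T0}  orig:{A}
  T[2,2] 'b' = {A,T0}  orig:{A}
  T[0,1] 'ab' = ∅
  T[1,2] 'bb' = {A,S}
  T[0,2] 'abb' = ∅

S ∉ T[0,2] ⇒ NO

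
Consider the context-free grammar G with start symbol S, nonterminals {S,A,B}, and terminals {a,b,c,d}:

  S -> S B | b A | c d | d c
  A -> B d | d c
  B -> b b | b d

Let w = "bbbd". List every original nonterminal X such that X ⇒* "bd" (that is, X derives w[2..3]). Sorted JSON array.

Convert to CNF:
  S -> S B | T0 T1 | T1 T0 | T2 A
  A -> B T0 | T0 T1
  B -> T2 T0 | T2 T2
  T0 -> d
  T1 -> c
  T2 -> b

Fill CYK table bottom-up, restricted to cells inside w[2..3]:
  T[2,2] 'b' = {T2}  orig:{}
  T[3,3] 'd' = {T0}  orig:{}
  T[2,3] 'bd' = {B}

Original NTs in T[2,3] deriving "bd": ["B"]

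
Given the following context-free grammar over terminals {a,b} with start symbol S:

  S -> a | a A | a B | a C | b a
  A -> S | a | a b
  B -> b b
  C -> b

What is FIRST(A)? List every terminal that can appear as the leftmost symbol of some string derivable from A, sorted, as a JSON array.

FIRST iteration:
round 1:
  A via A→a: +{a}
  B via B→b b: +{b}
  C via C→b: +{b}
  S via S→a: +{a}
  S via S→b a: +{b}
  FIRST[S]={a,b}  FIRST[A]={a}  FIRST[B]={b}  FIRST[C]={b}
round 2:
  A via A→S: +{b}
  FIRST[S]={a,b}  FIRST[A]={a,b}  FIRST[B]={b}  FIRST[C]={b}
round 3: (stable)
  FIRST[S]={a,b}  FIRST[A]={a,b}  FIRST[B]={b}  FIRST[C]={b}

FIRST(A) = ["a", "b"]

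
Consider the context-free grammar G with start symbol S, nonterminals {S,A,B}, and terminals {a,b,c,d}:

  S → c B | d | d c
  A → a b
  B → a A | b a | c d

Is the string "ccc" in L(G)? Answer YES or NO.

Convert to CNF:
  S -> T2 B | T3 T2 | d
  A -> T0 T1
  B -> T0 A | T1 T0 | T2 T3
  T0 -> a
  T1 -> b
  T2 -> c
  T3 -> d

Fill CYK table bottom-up:
  cell(0,0) c: {T2}  orig:{}
  cell(1,1) c: {T2}  orig:{}
  cell(2,2) c: {T2}  orig:{}
  cell(0,1) cc: ∅
  cell(1,2) cc: ∅
  cell(0,2) ccc: ∅

S ∉ T[0,2] ⇒ NO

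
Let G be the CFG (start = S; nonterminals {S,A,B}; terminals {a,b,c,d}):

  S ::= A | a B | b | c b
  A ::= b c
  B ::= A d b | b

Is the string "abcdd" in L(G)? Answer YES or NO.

CNF form of G:
  S -> T0 T1 | T1 T0 | T3 B | b
  A -> T0 T1
  B -> A X4 | b
  T0 -> b
  T1 -> c
  T2 -> d
  T3 -> a
  X4 -> T2 T0

Fill CYK table bottom-up:
  cell(0,0) a: {T3}  orig:{}
  cell(1,1) b: {B,S,T0}  orig:{B,S}
  cell(2,2) c: {T1}  orig:{}
  cell(3,3) d: {T2}  orig:{}
  cell(4,4) d: {T2}  orig:{}
  cell(0,1) ab: {S}
  cell(1,2) bc: {A,S}
  cell(2,3) cd: ∅
  cell(3,4) dd: ∅
  cell(0,2) abc: ∅
  cell(1,3) bcd: ∅
  cell(2,4) cdd: ∅
  cell(0,3) abcd: ∅
  cell(1,4) bcdd: ∅
  cell(0,4) abcdd: ∅

S ∉ T[0,4] ⇒ NO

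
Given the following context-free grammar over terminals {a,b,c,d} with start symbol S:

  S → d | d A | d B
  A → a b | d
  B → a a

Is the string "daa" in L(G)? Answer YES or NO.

CNF form of G:
  S -> T2 A | T2 B | d
  A -> T0 T1 | d
  B -> T0 T0
  T0 -> a
  T1 -> b
  T2 -> d

CYK table (by increasing span):
  cell(0,0) d: {A,S,T2}  orig:{A,S}
  cell(1,1) a: {T0}  orig:{}
  cell(2,2) a: {T0}  orig:{}
  cell(0,1) da: ∅
  cell(1,2) aa: {B}
  cell(0,2) daa: {S}

S ∈ T[0,2] ⇒ YES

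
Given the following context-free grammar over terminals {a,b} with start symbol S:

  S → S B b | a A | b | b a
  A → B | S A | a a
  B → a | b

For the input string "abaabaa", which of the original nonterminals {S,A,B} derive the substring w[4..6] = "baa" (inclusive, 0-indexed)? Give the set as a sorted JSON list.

Convert to CNF:
  S -> S X2 | T0 A | T1 T0 | b
  A -> S A | T0 T0 | a | b
  B -> a | b
  T0 -> a
  T1 -> b
  X2 -> B T1

Fill CYK table bottom-up — only the sub-triangle for w[4..6]:
  T[4,4] 'b' = {A,B,S,T1}  orig:{A,B,S}
  T[5,5] 'a' = {A,B,T0}  orig:{A,B}
  T[6,6] 'a' = {A,B,T0}  orig:{A,B}
  T[4,5] 'ba' = {A,S}
  T[5,6] 'aa' = {A,S}
  T[4,6] 'baa' = {A}

Original NTs in T[4,6] deriving "baa": ["A"]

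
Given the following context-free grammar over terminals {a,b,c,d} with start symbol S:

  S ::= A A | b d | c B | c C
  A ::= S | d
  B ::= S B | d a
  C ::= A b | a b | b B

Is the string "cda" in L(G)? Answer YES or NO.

Convert to CNF:
  S -> A A | T0 T1 | T2 B | T2 C
  A -> A A | T0 T1 | T2 B | T2 C | d
  B -> S B | T1 T3
  C -> A T0 | T0 B | T3 T0
  T0 -> b
  T1 -> d
  T2 -> c
  T3 -> a

CYK fill:
  [0..0]={T2}  "c"  orig:{}
  [1..1]={A,T1}  "d"  orig:{A}
  [2..2]={T3}  "a"  orig:{}
  [0..1]=∅  "cd"
  [1..2]={B}  "da"
  [0..2]={A,S}  "cda"

S ∈ T[0,2] ⇒ YES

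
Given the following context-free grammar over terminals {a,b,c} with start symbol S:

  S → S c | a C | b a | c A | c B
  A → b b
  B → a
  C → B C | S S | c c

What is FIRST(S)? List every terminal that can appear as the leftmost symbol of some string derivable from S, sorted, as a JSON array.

FIRST sets, iterate to fixpoint:
[1]
  A via A→b b: +{b}
  B via B→a: +{a}
  C via C→B C: +{a}
  C via C→c c: +{c}
  S via S→a C: +{a}
  S via S→b a: +{b}
  S via S→c A: +{c}
  S: {a,b,c}  A: {b}  B: {a}  C: {a,c}
[2]
  C via C→S S: +{b}
  S: {a,b,c}  A: {b}  B: {a}  C: {a,b,c}
[3] (stable)
  S: {a,b,c}  A: {b}  B: {a}  C: {a,b,c}

FIRST(S) = ["a", "b", "c"]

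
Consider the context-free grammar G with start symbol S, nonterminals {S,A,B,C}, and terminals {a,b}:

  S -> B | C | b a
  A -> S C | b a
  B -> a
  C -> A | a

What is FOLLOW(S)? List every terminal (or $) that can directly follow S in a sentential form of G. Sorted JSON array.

Compute FIRST by fixpoint:
iter 1:
  A via A→b a: +{b}
  B via B→a: +{a}
  C via C→A: +{b}
  C via C→a: +{a}
  S via S→B: +{a}
  S via S→C: +{b}
  S: {a,b}  A: {b}  B: {a}  C: {a,b}
iter 2:
  A via A→S C: +{a}
  S: {a,b}  A: {a,b}  B: {a}  C: {a,b}
iter 3: (no change)
  S: {a,b}  A: {a,b}  B: {a}  C: {a,b}

Compute FOLLOW by fixpoint:
FOLLOW(S) := {$}
round 1:
  A→S C: FOLLOW(S) ⊇ FIRST(C) = {a,b}; new: +{a,b}
  S→B: FOLLOW(B) ⊇ FOLLOW(S) ⊇ {$,a,b}; new: +{$,a,b}
  S→C: FOLLOW(C) ⊇ FOLLOW(S) ⊇ {$,a,b}; new: +{$,a,b}
  S: {$,a,b}  A: {}  B: {$,a,b}  C: {$,a,b}
round 2:
  C→A: FOLLOW(A) ⊇ FOLLOW(C) ⊇ {$,a,b}; new: +{$,a,b}
  S: {$,a,b}  A: {$,a,b}  B: {$,a,b}  C: {$,a,b}
round 3: (no change)
  S: {$,a,b}  A: {$,a,b}  B: {$,a,b}  C: {$,a,b}

FOLLOW(S) = ["$", "a", "b"]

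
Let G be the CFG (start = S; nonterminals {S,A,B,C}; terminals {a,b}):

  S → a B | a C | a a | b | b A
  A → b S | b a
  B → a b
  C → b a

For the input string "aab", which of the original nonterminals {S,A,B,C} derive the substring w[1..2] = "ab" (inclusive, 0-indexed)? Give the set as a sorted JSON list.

CNF form of G:
  S -> T0 A | T1 B | T1 C | T1 T1 | b
  A -> T0 S | T0 T1
  B -> T1 T0
  C -> T0 T1
  T0 -> b
  T1 -> a

CYK fill (cells [i..j] with 1 ≤ i ≤ j ≤ 2 only):
  [1..1]={T1}  "a"  orig:{}
  [2..2]={S,T0}  "b"  orig:{S}
  [1..2]={B}  "ab"

Original NTs in T[1,2] deriving "ab": ["B"]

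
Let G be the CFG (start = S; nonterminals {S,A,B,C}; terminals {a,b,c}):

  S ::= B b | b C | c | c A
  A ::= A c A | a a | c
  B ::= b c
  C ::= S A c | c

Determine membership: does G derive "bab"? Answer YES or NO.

CNF form of G:
  S -> B T2 | T0 A | T2 C | c
  A -> A X3 | T1 T1 | c
  B -> T2 T0
  C -> S X4 | c
  T0 -> c
  T1 -> a
  T2 -> b
  X3 -> T0 A
  X4 -> A T0

CYK fill:
  cell(0,0) b: {T2}  orig:{}
  cell(1,1) a: {T1}  orig:{}
  cell(2,2) b: {T2}  orig:{}
  cell(0,1) ba: ∅
  cell(1,2) ab: ∅
  cell(0,2) bab: ∅

S ∉ T[0,2] ⇒ NO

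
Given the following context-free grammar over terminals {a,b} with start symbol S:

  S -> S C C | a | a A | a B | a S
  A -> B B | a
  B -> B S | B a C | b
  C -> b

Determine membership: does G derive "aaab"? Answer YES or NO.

Convert to CNF:
  S -> S X2 | T0 A | T0 B | T0 S | a
  A -> B B | a
  B -> B S | B X1 | b
  C -> b
  T0 -> a
  X1 -> T0 C
  X2 -> C C

Fill CYK table bottom-up:
  [0..0]={A,S,T0}  "a"  orig:{A,S}
  [1..1]={A,S,T0}  "a"  orig:{A,S}
  [2..2]={A,S,T0}  "a"  orig:{A,S}
  [3..3]={B,C}  "b"
  [0..1]={S}  "aa"
  [1..2]={S}  "aa"
  [2..3]={S,X1}  "ab"  orig:{S}
  [0..2]={S}  "aaa"
  [1..3]={S}  "aab"
  [0..3]={S}  "aaab"

S ∈ T[0,3] ⇒ YES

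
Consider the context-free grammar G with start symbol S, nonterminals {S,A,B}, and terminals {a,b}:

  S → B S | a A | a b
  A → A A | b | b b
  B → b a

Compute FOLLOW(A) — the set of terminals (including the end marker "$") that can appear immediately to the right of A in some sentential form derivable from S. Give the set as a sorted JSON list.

FIRST iteration:
pass 1:
  A via A→b: +{b}
  B via B→b a: +{b}
  S via S→B S: +{b}
  S via S→a A: +{a}
  FIRST[S]={a,b}  FIRST[A]={b}  FIRST[B]={b}
pass 2: done
  FIRST[S]={a,b}  FIRST[A]={b}  FIRST[B]={b}

FOLLOW iteration:
FOLLOW(S) := {$}
[1]
  A→A A: FOLLOW(A) ⊇ FIRST(A) = {b}; new: +{b}
  S→B S: FOLLOW(B) ⊇ FIRST(S) = {a,b}; new: +{a,b}
  S→a A: FOLLOW(A) ⊇ FOLLOW(S) ⊇ {$}; new: +{$}
  FOLLOW[S]={$}  FOLLOW[A]={$,b}  FOLLOW[B]={a,b}
[2] done
  FOLLOW[S]={$}  FOLLOW[A]={$,b}  FOLLOW[B]={a,b}

FOLLOW(A) = ["$", "b"]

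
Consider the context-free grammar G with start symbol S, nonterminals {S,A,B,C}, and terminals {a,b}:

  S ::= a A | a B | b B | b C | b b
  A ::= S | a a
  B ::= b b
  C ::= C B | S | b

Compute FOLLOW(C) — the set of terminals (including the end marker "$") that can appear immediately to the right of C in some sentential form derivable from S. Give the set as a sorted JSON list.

FIRST iteration:
round 1:
  A via A→a a: +{a}
  B via B→b b: +{b}
  C via C→b: +{b}
  S via S→a A: +{a}
  S via S→b B: +{b}
  FIRST(S)={a,b}  FIRST(A)={a}  FIRST(B)={b}  FIRST(C)={b}
round 2:
  A via A→S: +{b}
  C via C→S: +{a}
  FIRST(S)={a,b}  FIRST(A)={a,b}  FIRST(B)={b}  FIRST(C)={a,b}
round 3: — fixpoint
  FIRST(S)={a,b}  FIRST(A)={a,b}  FIRST(B)={b}  FIRST(C)={a,b}

Compute FOLLOW by fixpoint:
FOLLOW(S) := {$}
round 1:
  C→C B: FOLLOW(C) ⊇ FIRST(B) = {b}; new: +{b}
  C→C B: FOLLOW(B) ⊇ FOLLOW(C) ⊇ {b}; new: +{b}
  C→S: FOLLOW(S) ⊇ FOLLOW(C) ⊇ {b}; new: +{b}
  S→a A: FOLLOW(A) ⊇ FOLLOW(S) ⊇ {$,b}; new: +{$,b}
  S→a B: FOLLOW(B) ⊇ FOLLOW(S) ⊇ {$,b}; new: +{$}
  S→b C: FOLLOW(C) ⊇ FOLLOW(S) ⊇ {$,b}; new: +{$}
  FOLLOW(S)={$,b}  FOLLOW(A)={$,b}  FOLLOW(B)={$,b}  FOLLOW(C)={$,b}
round 2: — fixpoint
  FOLLOW(S)={$,b}  FOLLOW(A)={$,b}  FOLLOW(B)={$,b}  FOLLOW(C)={$,b}

FOLLOW(C) = ["$", "b"]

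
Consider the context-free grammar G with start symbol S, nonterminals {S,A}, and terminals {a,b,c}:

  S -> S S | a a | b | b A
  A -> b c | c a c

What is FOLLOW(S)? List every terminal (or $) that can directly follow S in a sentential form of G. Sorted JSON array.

FIRST sets, iterate to fixpoint:
round 1:
  A via A→b c: +{b}
  A via A→c a c: +{c}
  S via S→a a: +{a}
  S via S→b: +{b}
  S: {a,b}  A: {b,c}
round 2: done
  S: {a,b}  A: {b,c}

FOLLOW iteration:
initialize: $ ∈ FOLLOW(S)
iter 1:
  S→S S: FOLLOW(S) ⊇ FIRST(S) = {a,b}; new: +{a,b}
  S→b A: FOLLOW(A) ⊇ FOLLOW(S) ⊇ {$,a,b}; new: +{$,a,b}
  FOLLOW[S]={$,a,b}  FOLLOW[A]={$,a,b}
iter 2: done
  FOLLOW[S]={$,a,b}  FOLLOW[A]={$,a,b}

FOLLOW(S) = ["$", "a", "b"]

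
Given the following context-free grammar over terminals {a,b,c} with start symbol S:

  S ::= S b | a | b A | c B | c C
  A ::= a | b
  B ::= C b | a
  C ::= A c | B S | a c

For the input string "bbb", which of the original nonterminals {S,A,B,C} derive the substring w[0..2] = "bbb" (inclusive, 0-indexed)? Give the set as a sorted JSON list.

Convert to CNF:
  S -> S T0 | T0 A | T1 B | T1 C | a
  A -> a | b
  B -> C T0 | a
  C -> A T1 | B S | T2 T1
  T0 -> b
  T1 -> c
  T2 -> a

CYK table (by increasing span) (cells [i..j] with 0 ≤ i ≤ j ≤ 2 only):
  [0..0]={A,T0}  "b"  orig:{A}
  [1..1]={A,T0}  "b"  orig:{A}
  [2..2]={A,T0}  "b"  orig:{A}
  [0..1]={S}  "bb"
  [1..2]={S}  "bb"
  [0..2]={S}  "bbb"

Original NTs in T[0,2] deriving "bbb": ["S"]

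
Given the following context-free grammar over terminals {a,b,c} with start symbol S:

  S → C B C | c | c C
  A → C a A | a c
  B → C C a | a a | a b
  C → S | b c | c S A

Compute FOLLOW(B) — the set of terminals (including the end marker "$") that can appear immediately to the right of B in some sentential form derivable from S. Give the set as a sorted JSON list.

Compute FIRST by fixpoint:
[1]
  A via A→a c: +{a}
  B via B→a a: +{a}
  C via C→b c: +{b}
  C via C→c S A: +{c}
  S via S→C B C: +{b,c}
  S: {b,c}  A: {a}  B: {a}  C: {b,c}
[2]
  A via A→C a A: +{b,c}
  B via B→C C a: +{b,c}
  S: {b,c}  A: {a,b,c}  B: {a,b,c}  C: {b,c}
[3] (stable)
  S: {b,c}  A: {a,b,c}  B: {a,b,c}  C: {b,c}

FOLLOW iteration:
initialize: $ ∈ FOLLOW(S)
[1]
  A→C a A: FOLLOW(C) ⊇ FIRST(a) = {a}; new: +{a}
  B→C C a: FOLLOW(C) ⊇ FIRST(C) = {b,c}; new: +{b,c}
  C→S: FOLLOW(S) ⊇ FOLLOW(C) ⊇ {a,b,c}; new: +{a,b,c}
  C→c S A: FOLLOW(A) ⊇ FOLLOW(C) ⊇ {a,b,c}; new: +{a,b,c}
  S→C B C: FOLLOW(B) ⊇ FIRST(C) = {b,c}; new: +{b,c}
  S→C B C: FOLLOW(C) ⊇ FOLLOW(S) ⊇ {$,a,b,c}; new: +{$}
  S: {$,a,b,c}  A: {a,b,c}  B: {b,c}  C: {$,a,b,c}
[2]
  C→c S A: FOLLOW(A) ⊇ FOLLOW(C) ⊇ {$,a,b,c}; new: +{$}
  S: {$,a,b,c}  A: {$,a,b,c}  B: {b,c}  C: {$,a,b,c}
[3] — fixpoint
  S: {$,a,b,c}  A: {$,a,b,c}  B: {b,c}  C: {$,a,b,c}

FOLLOW(B) = ["b", "c"]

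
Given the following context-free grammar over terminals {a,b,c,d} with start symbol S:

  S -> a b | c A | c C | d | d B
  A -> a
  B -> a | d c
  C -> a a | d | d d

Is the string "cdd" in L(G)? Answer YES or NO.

CNF form of G:
  S -> T0 B | T1 A | T1 C | T2 T3 | d
  A -> a
  B -> T0 T1 | a
  C -> T0 T0 | T2 T2 | d
  T0 -> d
  T1 -> c
  T2 -> a
  T3 -> b

Fill CYK table bottom-up:
  cell(0,0) c: {T1}  orig:{}
  cell(1,1) d: {C,S,T0}  orig:{C,S}
  cell(2,2) d: {C,S,T0}  orig:{C,S}
  cell(0,1) cd: {S}
  cell(1,2) dd: {C}
  cell(0,2) cdd: {S}

S ∈ T[0,2] ⇒ YES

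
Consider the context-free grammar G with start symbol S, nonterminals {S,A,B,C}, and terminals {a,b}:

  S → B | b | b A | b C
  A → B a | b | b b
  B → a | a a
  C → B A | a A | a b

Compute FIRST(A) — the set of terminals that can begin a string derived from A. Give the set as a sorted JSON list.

FIRST sets, iterate to fixpoint:
[1]
  A via A→b: +{b}
  B via B→a: +{a}
  C via C→B A: +{a}
  S via S→B: +{a}
  S via S→b: +{b}
  FIRST[S]={a,b}  FIRST[A]={b}  FIRST[B]={a}  FIRST[C]={a}
[2]
  A via A→B a: +{a}
  FIRST[S]={a,b}  FIRST[A]={a,b}  FIRST[B]={a}  FIRST[C]={a}
[3] done
  FIRST[S]={a,b}  FIRST[A]={a,b}  FIRST[B]={a}  FIRST[C]={a}

FIRST(A) = ["a", "b"]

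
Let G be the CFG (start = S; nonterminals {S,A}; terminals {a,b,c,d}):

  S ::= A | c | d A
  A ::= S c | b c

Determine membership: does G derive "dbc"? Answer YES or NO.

CNF form of G:
  S -> S T0 | T1 T0 | T2 A | c
  A -> S T0 | T1 T0
  T0 -> c
  T1 -> b
  T2 -> d

CYK fill:
  T[0,0] 'd' = {T2}  orig:{}
  T[1,1] 'b' = {T1}  orig:{}
  T[2,2] 'c' = {S,T0}  orig:{S}
  T[0,1] 'db' = ∅
  T[1,2] 'bc' = {A,S}
  T[0,2] 'dbc' = {S}

S ∈ T[0,2] ⇒ YES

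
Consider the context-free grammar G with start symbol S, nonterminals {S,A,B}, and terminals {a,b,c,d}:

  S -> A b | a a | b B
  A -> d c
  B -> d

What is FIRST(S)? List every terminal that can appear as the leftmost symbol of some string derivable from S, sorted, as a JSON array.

Compute FIRST by fixpoint:
iter 1:
  A via A→d c: +{d}
  B via B→d: +{d}
  S via S→A b: +{d}
  S via S→a a: +{a}
  S via S→b B: +{b}
  FIRST(S)={a,b,d}  FIRST(A)={d}  FIRST(B)={d}
iter 2: (no change)
  FIRST(S)={a,b,d}  FIRST(A)={d}  FIRST(B)={d}

FIRST(S) = ["a", "b", "d"]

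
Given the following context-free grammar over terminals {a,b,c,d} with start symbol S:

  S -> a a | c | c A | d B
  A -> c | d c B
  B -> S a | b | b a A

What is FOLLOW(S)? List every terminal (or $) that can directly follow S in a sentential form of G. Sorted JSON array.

FIRST sets, iterate to fixpoint:
pass 1:
  A via A→c: +{c}
  A via A→d c B: +{d}
  B via B→b: +{b}
  S via S→a a: +{a}
  S via S→c: +{c}
  S via S→d B: +{d}
  FIRST[S]={a,c,d}  FIRST[A]={c,d}  FIRST[B]={b}
pass 2:
  B via B→S a: +{a,c,d}
  FIRST[S]={a,c,d}  FIRST[A]={c,d}  FIRST[B]={a,b,c,d}
pass 3: (stable)
  FIRST[S]={a,c,d}  FIRST[A]={c,d}  FIRST[B]={a,b,c,d}

FOLLOW iteration:
initialize: $ ∈ FOLLOW(S)
pass 1:
  B→S a: FOLLOW(S) ⊇ FIRST(a) = {a}; new: +{a}
  S→c A: FOLLOW(A) ⊇ FOLLOW(S) ⊇ {$,a}; new: +{$,a}
  S→d B: FOLLOW(B) ⊇ FOLLOW(S) ⊇ {$,a}; new: +{$,a}
  FOLLOW(S)={$,a}  FOLLOW(A)={$,a}  FOLLOW(B)={$,a}
pass 2: — fixpoint
  FOLLOW(S)={$,a}  FOLLOW(A)={$,a}  FOLLOW(B)={$,a}

FOLLOW(S) = ["$", "a"]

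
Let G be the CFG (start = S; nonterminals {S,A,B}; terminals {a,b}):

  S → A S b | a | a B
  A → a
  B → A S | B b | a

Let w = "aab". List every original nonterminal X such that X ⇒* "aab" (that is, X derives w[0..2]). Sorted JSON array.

Convert to CNF:
  S -> A X2 | T1 B | a
  A -> a
  B -> A S | B T0 | a
  T0 -> b
  T1 -> a
  X2 -> S T0

CYK table (by increasing span) (cells [i..j] with 0 ≤ i ≤ j ≤ 2 only):
  [0..0]={A,B,S,T1}  "a"  orig:{A,B,S}
  [1..1]={A,B,S,T1}  "a"  orig:{A,B,S}
  [2..2]={T0}  "b"  orig:{}
  [0..1]={B,S}  "aa"
  [1..2]={B,X2}  "ab"  orig:{B}
  [0..2]={B,S,X2}  "aab"  orig:{B,S}

Original NTs in T[0,2] deriving "aab": ["B", "S"]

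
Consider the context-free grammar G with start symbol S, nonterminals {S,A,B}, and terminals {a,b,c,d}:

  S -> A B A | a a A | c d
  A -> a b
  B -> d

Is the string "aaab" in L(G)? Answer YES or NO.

Convert to CNF:
  S -> A X4 | T0 X5 | T2 T3
  A -> T0 T1
  B -> d
  T0 -> a
  T1 -> b
  T2 -> c
  T3 -> d
  X4 -> B A
  X5 -> T0 A

CYK fill:
  T[0,0] 'a' = {T0}  orig:{}
  T[1,1] 'a' = {T0}  orig:{}
  T[2,2] 'a' = {T0}  orig:{}
  T[3,3] 'b' = {T1}  orig:{}
  T[0,1] 'aa' = ∅
  T[1,2] 'aa' = ∅
  T[2,3] 'ab' = {A}
  T[0,2] 'aaa' = ∅
  T[1,3] 'aab' = {X5}  orig:{}
  T[0,3] 'aaab' = {S}

S ∈ T[0,3] ⇒ YES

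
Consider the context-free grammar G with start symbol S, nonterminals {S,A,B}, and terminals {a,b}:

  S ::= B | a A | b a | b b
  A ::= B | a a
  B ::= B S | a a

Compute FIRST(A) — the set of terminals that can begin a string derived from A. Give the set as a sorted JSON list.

FIRST sets, iterate to fixpoint:
iter 1:
  A via A→a a: +{a}
  B via B→a a: +{a}
  S via S→B: +{a}
  S via S→b a: +{b}
  S: {a,b}  A: {a}  B: {a}
iter 2: (stable)
  S: {a,b}  A: {a}  B: {a}

FIRST(A) = ["a"]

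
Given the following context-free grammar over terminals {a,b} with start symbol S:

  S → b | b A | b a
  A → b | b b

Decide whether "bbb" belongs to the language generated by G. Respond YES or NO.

CNF form of G:
  S -> T0 A | T0 T1 | b
  A -> T0 T0 | b
  T0 -> b
  T1 -> a

CYK table (by increasing span):
  [0..0]={A,S,T0}  "b"  orig:{A,S}
  [1..1]={A,S,T0}  "b"  orig:{A,S}
  [2..2]={A,S,T0}  "b"  orig:{A,S}
  [0..1]={A,S}  "bb"
  [1..2]={A,S}  "bb"
  [0..2]={S}  "bbb"

S ∈ T[0,2] ⇒ YES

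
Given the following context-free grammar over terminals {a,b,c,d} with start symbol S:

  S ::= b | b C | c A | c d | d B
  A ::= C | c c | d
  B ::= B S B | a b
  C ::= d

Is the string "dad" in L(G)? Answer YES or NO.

Convert to CNF:
  S -> T0 A | T0 T3 | T2 C | T3 B | b
  A -> T0 T0 | d
  B -> B X4 | T1 T2
  C -> d
  T0 -> c
  T1 -> a
  T2 -> b
  T3 -> d
  X4 -> S B

CYK table (by increasing span):
  [0..0]={A,C,T3}  "d"  orig:{A,C}
  [1..1]={T1}  "a"  orig:{}
  [2..2]={A,C,T3}  "d"  orig:{A,C}
  [0..1]=∅  "da"
  [1..2]=∅  "ad"
  [0..2]=∅  "dad"

S ∉ T[0,2] ⇒ NO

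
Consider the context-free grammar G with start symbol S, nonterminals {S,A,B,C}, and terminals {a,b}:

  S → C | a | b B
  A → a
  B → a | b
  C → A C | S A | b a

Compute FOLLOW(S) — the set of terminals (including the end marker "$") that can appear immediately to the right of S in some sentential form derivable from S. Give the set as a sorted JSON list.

Compute FIRST by fixpoint:
[1]
  A via A→a: +{a}
  B via B→a: +{a}
  B via B→b: +{b}
  C via C→A C: +{a}
  C via C→b a: +{b}
  S via S→C: +{a,b}
  S: {a,b}  A: {a}  B: {a,b}  C: {a,b}
[2] done
  S: {a,b}  A: {a}  B: {a,b}  C: {a,b}

Compute FOLLOW by fixpoint:
FOLLOW(S) := {$}
iter 1:
  C→A C: FOLLOW(A) ⊇ FIRST(C) = {a,b}; new: +{a,b}
  C→S A: FOLLOW(S) ⊇ FIRST(A) = {a}; new: +{a}
  S→C: FOLLOW(C) ⊇ FOLLOW(S) ⊇ {$,a}; new: +{$,a}
  S→b B: FOLLOW(B) ⊇ FOLLOW(S) ⊇ {$,a}; new: +{$,a}
  FOLLOW[S]={$,a}  FOLLOW[A]={a,b}  FOLLOW[B]={$,a}  FOLLOW[C]={$,a}
iter 2:
  C→S A: FOLLOW(A) ⊇ FOLLOW(C) ⊇ {$,a}; new: +{$}
  FOLLOW[S]={$,a}  FOLLOW[A]={$,a,b}  FOLLOW[B]={$,a}  FOLLOW[C]={$,a}
iter 3: (no change)
  FOLLOW[S]={$,a}  FOLLOW[A]={$,a,b}  FOLLOW[B]={$,a}  FOLLOW[C]={$,a}

FOLLOW(S) = ["$", "a"]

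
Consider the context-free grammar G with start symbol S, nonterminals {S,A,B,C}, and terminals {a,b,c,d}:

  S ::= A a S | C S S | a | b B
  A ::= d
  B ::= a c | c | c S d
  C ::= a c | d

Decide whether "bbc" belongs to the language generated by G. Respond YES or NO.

Convert to CNF:
  S -> A X5 | C X6 | T3 B | a
  A -> d
  B -> T0 T1 | T1 X4 | c
  C -> T0 T1 | d
  T0 -> a
  T1 -> c
  T2 -> d
  T3 -> b
  X4 -> S T2
  X5 -> T0 S
  X6 -> S S

Fill CYK table bottom-up:
  [0..0]={T3}  "b"  orig:{}
  [1..1]={T3}  "b"  orig:{}
  [2..2]={B,T1}  "c"  orig:{B}
  [0..1]=∅  "bb"
  [1..2]={S}  "bc"
  [0..2]=∅  "bbc"

S ∉ T[0,2] ⇒ NO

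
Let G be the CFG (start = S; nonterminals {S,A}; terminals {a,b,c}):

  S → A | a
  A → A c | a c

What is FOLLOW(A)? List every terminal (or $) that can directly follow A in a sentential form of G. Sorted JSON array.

FIRST sets, iterate to fixpoint:
[1]
  A via A→a c: +{a}
  S via S→A: +{a}
  S: {a}  A: {a}
[2] (stable)
  S: {a}  A: {a}

FOLLOW iteration:
initialize: $ ∈ FOLLOW(S)
pass 1:
  A→A c: FOLLOW(A) ⊇ FIRST(c) = {c}; new: +{c}
  S→A: FOLLOW(A) ⊇ FOLLOW(S) ⊇ {$}; new: +{$}
  FOLLOW[S]={$}  FOLLOW[A]={$,c}
pass 2: (stable)
  FOLLOW[S]={$}  FOLLOW[A]={$,c}

FOLLOW(A) = ["$", "c"]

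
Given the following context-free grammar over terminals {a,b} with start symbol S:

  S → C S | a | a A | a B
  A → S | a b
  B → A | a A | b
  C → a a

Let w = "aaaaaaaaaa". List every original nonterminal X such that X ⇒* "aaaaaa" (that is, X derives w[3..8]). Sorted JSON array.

CNF form of G:
  S -> C S | T0 A | T0 B | a
  A -> C S | T0 A | T0 B | T0 T1 | a
  B -> C S | T0 A | T0 B | T0 T1 | a | b
  C -> T0 T0
  T0 -> a
  T1 -> b

CYK table (by increasing span) — only the sub-triangle for w[3..8]:
  T[3,3] 'a' = {A,B,S,T0}  orig:{A,B,S}
  T[4,4] 'a' = {A,B,S,T0}  orig:{A,B,S}
  T[5,5] 'a' = {A,B,S,T0}  orig:{A,B,S}
  T[6,6] 'a' = {A,B,S,T0}  orig:{A,B,S}
  T[7,7] 'a' = {A,B,S,T0}  orig:{A,B,S}
  T[8,8] 'a' = {A,B,S,T0}  orig:{A,B,S}
  T[3,4] 'aa' = {A,B,C,S}
  T[4,5] 'aa' = {A,B,C,S}
  T[5,6] 'aa' = {A,B,C,S}
  T[6,7] 'aa' = {A,B,C,S}
  T[7,8] 'aa' = {A,B,C,S}
  T[3,5] 'aaa' = {A,B,S}
  T[4,6] 'aaa' = {A,B,S}
  T[5,7] 'aaa' = {A,B,S}
  T[6,8] 'aaa' = {A,B,S}
  T[3,6] 'aaaa' = {A,B,S}
  T[4,7] 'aaaa' = {A,B,S}
  T[5,8] 'aaaa' = {A,B,S}
  T[3,7] 'aaaaa' = {A,B,S}
  T[4,8] 'aaaaa' = {A,B,S}
  T[3,8] 'aaaaaa' = {A,B,S}

Original NTs in T[3,8] deriving "aaaaaa": ["A", "B", "S"]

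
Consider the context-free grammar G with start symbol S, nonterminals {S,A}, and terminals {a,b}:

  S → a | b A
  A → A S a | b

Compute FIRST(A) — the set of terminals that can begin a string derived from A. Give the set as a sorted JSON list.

FIRST iteration:
[1]
  A via A→b: +{b}
  S via S→a: +{a}
  S via S→b A: +{b}
  FIRST(S)={a,b}  FIRST(A)={b}
[2] — fixpoint
  FIRST(S)={a,b}  FIRST(A)={b}

FIRST(A) = ["b"]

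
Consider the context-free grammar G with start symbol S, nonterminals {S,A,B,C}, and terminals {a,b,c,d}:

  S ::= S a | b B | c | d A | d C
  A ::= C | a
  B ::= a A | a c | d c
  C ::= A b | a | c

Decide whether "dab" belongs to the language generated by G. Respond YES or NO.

Convert to CNF:
  S -> S T1 | T0 B | T3 A | T3 C | c
  A -> A T0 | a | c
  B -> T1 A | T1 T2 | T3 T2
  C -> A T0 | a | c
  T0 -> b
  T1 -> a
  T2 -> c
  T3 -> d

CYK table (by increasing span):
  T[0,0] 'd' = {T3}  orig:{}
  T[1,1] 'a' = {A,C,T1}  orig:{A,C}
  T[2,2] 'b' = {T0}  orig:{}
  T[0,1] 'da' = {S}
  T[1,2] 'ab' = {A,C}
  T[0,2] 'dab' = {S}

S ∈ T[0,2] ⇒ YES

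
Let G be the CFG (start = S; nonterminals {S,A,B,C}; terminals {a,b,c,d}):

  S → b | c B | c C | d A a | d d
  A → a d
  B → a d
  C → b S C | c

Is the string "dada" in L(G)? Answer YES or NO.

CNF form of G:
  S -> T1 T1 | T1 X5 | T3 B | T3 C | b
  A -> T0 T1
  B -> T0 T1
  C -> T2 X4 | c
  T0 -> a
  T1 -> d
  T2 -> b
  T3 -> c
  X4 -> S C
  X5 -> A T0

CYK table (by increasing span):
  cell(0,0) d: {T1}  orig:{}
  cell(1,1) a: {T0}  orig:{}
  cell(2,2) d: {T1}  orig:{}
  cell(3,3) a: {T0}  orig:{}
  cell(0,1) da: ∅
  cell(1,2) ad: {A,B}
  cell(2,3) da: ∅
  cell(0,2) dad: ∅
  cell(1,3) ada: {X5}  orig:{}
  cell(0,3) dada: {S}

S ∈ T[0,3] ⇒ YES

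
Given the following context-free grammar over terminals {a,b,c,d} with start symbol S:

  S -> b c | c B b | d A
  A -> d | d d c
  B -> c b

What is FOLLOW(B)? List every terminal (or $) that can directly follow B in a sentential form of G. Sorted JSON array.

FIRST sets, iterate to fixpoint:
[1]
  A via A→d: +{d}
  B via B→c b: +{c}
  S via S→b c: +{b}
  S via S→c B b: +{c}
  S via S→d A: +{d}
  FIRST(S)={b,c,d}  FIRST(A)={d}  FIRST(B)={c}
[2] — fixpoint
  FIRST(S)={b,c,d}  FIRST(A)={d}  FIRST(B)={c}

FOLLOW iteration:
FOLLOW(S) := {$}
pass 1:
  S→c B b: FOLLOW(B) ⊇ FIRST(b) = {b}; new: +{b}
  S→d A: FOLLOW(A) ⊇ FOLLOW(S) ⊇ {$}; new: +{$}
  FOLLOW[S]={$}  FOLLOW[A]={$}  FOLLOW[B]={b}
pass 2: done
  FOLLOW[S]={$}  FOLLOW[A]={$}  FOLLOW[B]={b}

FOLLOW(B) = ["b"]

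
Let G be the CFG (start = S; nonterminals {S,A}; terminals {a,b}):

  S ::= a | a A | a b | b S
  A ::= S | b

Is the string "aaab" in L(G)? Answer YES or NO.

Convert to CNF:
  S -> T0 A | T0 T1 | T1 S | a
  A -> T0 A | T0 T1 | T1 S | a | b
  T0 -> a
  T1 -> b

CYK fill:
  [0..0]={A,S,T0}  "a"  orig:{A,S}
  [1..1]={A,S,T0}  "a"  orig:{A,S}
  [2..2]={A,S,T0}  "a"  orig:{A,S}
  [3..3]={A,T1}  "b"  orig:{A}
  [0..1]={A,S}  "aa"
  [1..2]={A,S}  "aa"
  [2..3]={A,S}  "ab"
  [0..2]={A,S}  "aaa"
  [1..3]={A,S}  "aab"
  [0..3]={A,S}  "aaab"

S ∈ T[0,3] ⇒ YES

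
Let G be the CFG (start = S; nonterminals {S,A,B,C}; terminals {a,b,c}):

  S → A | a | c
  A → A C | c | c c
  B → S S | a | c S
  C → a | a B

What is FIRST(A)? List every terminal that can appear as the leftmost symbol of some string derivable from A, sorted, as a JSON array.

Compute FIRST by fixpoint:
iter 1:
  A via A→c: +{c}
  B via B→a: +{a}
  B via B→c S: +{c}
  C via C→a: +{a}
  S via S→A: +{c}
  S via S→a: +{a}
  S: {a,c}  A: {c}  B: {a,c}  C: {a}
iter 2: (no change)
  S: {a,c}  A: {c}  B: {a,c}  C: {a}

FIRST(A) = ["c"]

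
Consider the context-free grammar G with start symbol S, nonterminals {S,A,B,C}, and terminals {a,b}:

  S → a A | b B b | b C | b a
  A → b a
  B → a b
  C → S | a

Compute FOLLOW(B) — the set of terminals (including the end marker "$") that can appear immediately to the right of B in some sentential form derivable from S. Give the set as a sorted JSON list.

FIRST sets, iterate to fixpoint:
pass 1:
  A via A→b a: +{b}
  B via B→a b: +{a}
  C via C→a: +{a}
  S via S→a A: +{a}
  S via S→b B b: +{b}
  S: {a,b}  A: {b}  B: {a}  C: {a}
pass 2:
  C via C→S: +{b}
  S: {a,b}  A: {b}  B: {a}  C: {a,b}
pass 3: (no change)
  S: {a,b}  A: {b}  B: {a}  C: {a,b}

FOLLOW sets:
seed FOLLOW(S) with $
[1]
  S→a A: FOLLOW(A) ⊇ FOLLOW(S) ⊇ {$}; new: +{$}
  S→b B b: FOLLOW(B) ⊇ FIRST(b) = {b}; new: +{b}
  S→b C: FOLLOW(C) ⊇ FOLLOW(S) ⊇ {$}; new: +{$}
  FOLLOW[S]={$}  FOLLOW[A]={$}  FOLLOW[B]={b}  FOLLOW[C]={$}
[2] — fixpoint
  FOLLOW[S]={$}  FOLLOW[A]={$}  FOLLOW[B]={b}  FOLLOW[C]={$}

FOLLOW(B) = ["b"]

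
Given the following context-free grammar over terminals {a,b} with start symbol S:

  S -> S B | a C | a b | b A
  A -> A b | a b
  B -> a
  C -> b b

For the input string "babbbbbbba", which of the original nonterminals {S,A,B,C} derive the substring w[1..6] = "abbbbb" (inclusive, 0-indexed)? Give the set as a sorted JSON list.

CNF form of G:
  S -> S B | T0 A | T1 C | T1 T0
  A -> A T0 | T1 T0
  B -> a
  C -> T0 T0
  T0 -> b
  T1 -> a

CYK fill (cells [i..j] with 1 ≤ i ≤ j ≤ 6 only):
  T[1,1] 'a' = {B,T1}  orig:{B}
  T[2,2] 'b' = {T0}  orig:{}
  T[3,3] 'b' = {T0}  orig:{}
  T[4,4] 'b' = {T0}  orig:{}
  T[5,5] 'b' = {T0}  orig:{}
  T[6,6] 'b' = {T0}  orig:{}
  T[1,2] 'ab' = {A,S}
  T[2,3] 'bb' = {C}
  T[3,4] 'bb' = {C}
  T[4,5] 'bb' = {C}
  T[5,6] 'bb' = {C}
  T[1,3] 'abb' = {A,S}
  T[2,4] 'bbb' = ∅
  T[3,5] 'bbb' = ∅
  T[4,6] 'bbb' = ∅
  T[1,4] 'abbb' = {A}
  T[2,5] 'bbbb' = ∅
  T[3,6] 'bbbb' = ∅
  T[1,5] 'abbbb' = {A}
  T[2,6] 'bbbbb' = ∅
  T[1,6] 'abbbbb' = {A}

Original NTs in T[1,6] deriving "abbbbb": ["A"]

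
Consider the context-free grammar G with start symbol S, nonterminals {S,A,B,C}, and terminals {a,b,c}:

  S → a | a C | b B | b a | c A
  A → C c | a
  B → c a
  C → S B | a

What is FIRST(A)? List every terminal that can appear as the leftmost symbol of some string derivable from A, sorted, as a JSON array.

FIRST sets, iterate to fixpoint:
iter 1:
  A via A→a: +{a}
  B via B→c a: +{c}
  C via C→a: +{a}
  S via S→a: +{a}
  S via S→b B: +{b}
  S via S→c A: +{c}
  FIRST[S]={a,b,c}  FIRST[A]={a}  FIRST[B]={c}  FIRST[C]={a}
iter 2:
  C via C→S B: +{b,c}
  FIRST[S]={a,b,c}  FIRST[A]={a}  FIRST[B]={c}  FIRST[C]={a,b,c}
iter 3:
  A via A→C c: +{b,c}
  FIRST[S]={a,b,c}  FIRST[A]={a,b,c}  FIRST[B]={c}  FIRST[C]={a,b,c}
iter 4: (no change)
  FIRST[S]={a,b,c}  FIRST[A]={a,b,c}  FIRST[B]={c}  FIRST[C]={a,b,c}

FIRST(A) = ["a", "b", "c"]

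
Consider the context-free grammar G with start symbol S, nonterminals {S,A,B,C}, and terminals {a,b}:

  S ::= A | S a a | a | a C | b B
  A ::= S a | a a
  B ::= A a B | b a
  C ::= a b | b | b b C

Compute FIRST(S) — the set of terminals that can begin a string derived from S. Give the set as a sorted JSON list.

Compute FIRST by fixpoint:
iter 1:
  A via A→a a: +{a}
  B via B→A a B: +{a}
  B via B→b a: +{b}
  C via C→a b: +{a}
  C via C→b: +{b}
  S via S→A: +{a}
  S via S→b B: +{b}
  S: {a,b}  A: {a}  B: {a,b}  C: {a,b}
iter 2:
  A via A→S a: +{b}
  S: {a,b}  A: {a,b}  B: {a,b}  C: {a,b}
iter 3: (stable)
  S: {a,b}  A: {a,b}  B: {a,b}  C: {a,b}

FIRST(S) = ["a", "b"]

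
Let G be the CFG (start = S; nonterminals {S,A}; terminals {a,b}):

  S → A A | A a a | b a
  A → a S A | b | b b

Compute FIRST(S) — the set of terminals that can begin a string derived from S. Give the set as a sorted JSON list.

FIRST sets, iterate to fixpoint:
round 1:
  A via A→a S A: +{a}
  A via A→b: +{b}
  S via S→A A: +{a,b}
  FIRST(S)={a,b}  FIRST(A)={a,b}
round 2: — fixpoint
  FIRST(S)={a,b}  FIRST(A)={a,b}

FIRST(S) = ["a", "b"]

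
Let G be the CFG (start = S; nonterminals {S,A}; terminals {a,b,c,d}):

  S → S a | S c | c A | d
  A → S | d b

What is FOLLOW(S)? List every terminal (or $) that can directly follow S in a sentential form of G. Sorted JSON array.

FIRST sets, iterate to fixpoint:
pass 1:
  A via A→d b: +{d}
  S via S→c A: +{c}
  S via S→d: +{d}
  FIRST(S)={c,d}  FIRST(A)={d}
pass 2:
  A via A→S: +{c}
  FIRST(S)={c,d}  FIRST(A)={c,d}
pass 3: (no change)
  FIRST(S)={c,d}  FIRST(A)={c,d}

FOLLOW sets:
seed FOLLOW(S) with $
round 1:
  S→S a: FOLLOW(S) ⊇ FIRST(a) = {a}; new: +{a}
  S→S c: FOLLOW(S) ⊇ FIRST(c) = {c}; new: +{c}
  S→c A: FOLLOW(A) ⊇ FOLLOW(S) ⊇ {$,a,c}; new: +{$,a,c}
  FOLLOW(S)={$,a,c}  FOLLOW(A)={$,a,c}
round 2: done
  FOLLOW(S)={$,a,c}  FOLLOW(A)={$,a,c}

FOLLOW(S) = ["$", "a", "c"]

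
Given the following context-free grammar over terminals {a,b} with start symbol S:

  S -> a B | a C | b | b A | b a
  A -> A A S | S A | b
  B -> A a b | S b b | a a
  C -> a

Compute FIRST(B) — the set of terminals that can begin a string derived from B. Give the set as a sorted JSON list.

FIRST iteration:
pass 1:
  A via A→b: +{b}
  B via B→A a b: +{b}
  B via B→a a: +{a}
  C via C→a: +{a}
  S via S→a B: +{a}
  S via S→b: +{b}
  S: {a,b}  A: {b}  B: {a,b}  C: {a}
pass 2:
  A via A→S A: +{a}
  S: {a,b}  A: {a,b}  B: {a,b}  C: {a}
pass 3: (stable)
  S: {a,b}  A: {a,b}  B: {a,b}  C: {a}

FIRST(B) = ["a", "b"]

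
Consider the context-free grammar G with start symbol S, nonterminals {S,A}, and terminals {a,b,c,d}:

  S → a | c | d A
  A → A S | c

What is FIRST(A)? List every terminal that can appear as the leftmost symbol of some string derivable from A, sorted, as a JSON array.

Compute FIRST by fixpoint:
[1]
  A via A→c: +{c}
  S via S→a: +{a}
  S via S→c: +{c}
  S via S→d A: +{d}
  S: {a,c,d}  A: {c}
[2] (stable)
  S: {a,c,d}  A: {c}

FIRST(A) = ["c"]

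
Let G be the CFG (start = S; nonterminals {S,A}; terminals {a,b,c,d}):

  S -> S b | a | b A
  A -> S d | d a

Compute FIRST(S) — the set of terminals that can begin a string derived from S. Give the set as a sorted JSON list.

FIRST sets, iterate to fixpoint:
[1]
  A via A→d a: +{d}
  S via S→a: +{a}
  S via S→b A: +{b}
  FIRST(S)={a,b}  FIRST(A)={d}
[2]
  A via A→S d: +{a,b}
  FIRST(S)={a,b}  FIRST(A)={a,b,d}
[3] (stable)
  FIRST(S)={a,b}  FIRST(A)={a,b,d}

FIRST(S) = ["a", "b"]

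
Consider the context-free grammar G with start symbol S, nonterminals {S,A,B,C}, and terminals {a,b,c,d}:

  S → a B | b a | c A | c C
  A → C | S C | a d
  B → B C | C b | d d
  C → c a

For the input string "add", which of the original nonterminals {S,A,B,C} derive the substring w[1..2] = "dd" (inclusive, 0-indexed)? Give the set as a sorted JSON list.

CNF form of G:
  S -> T0 B | T2 A | T2 C | T3 T0
  A -> S C | T0 T1 | T2 T0
  B -> B C | C T3 | T1 T1
  C -> T2 T0
  T0 -> a
  T1 -> d
  T2 -> c
  T3 -> b

Fill CYK table bottom-up (cells [i..j] with 1 ≤ i ≤ j ≤ 2 only):
  T[1,1] 'd' = {T1}  orig:{}
  T[2,2] 'd' = {T1}  orig:{}
  T[1,2] 'dd' = {B}

Original NTs in T[1,2] deriving "dd": ["B"]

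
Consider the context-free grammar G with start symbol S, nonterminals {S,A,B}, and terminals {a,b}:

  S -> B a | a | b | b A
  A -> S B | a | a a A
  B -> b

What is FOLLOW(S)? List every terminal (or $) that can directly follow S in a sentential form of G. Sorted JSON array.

FIRST iteration:
round 1:
  A via A→a: +{a}
  B via B→b: +{b}
  S via S→B a: +{b}
  S via S→a: +{a}
  FIRST(S)={a,b}  FIRST(A)={a}  FIRST(B)={b}
round 2:
  A via A→S B: +{b}
  FIRST(S)={a,b}  FIRST(A)={a,b}  FIRST(B)={b}
round 3: done
  FIRST(S)={a,b}  FIRST(A)={a,b}  FIRST(B)={b}

Compute FOLLOW by fixpoint:
initialize: $ ∈ FOLLOW(S)
pass 1:
  A→S B: FOLLOW(S) ⊇ FIRST(B) = {b}; new: +{b}
  S→B a: FOLLOW(B) ⊇ FIRST(a) = {a}; new: +{a}
  S→b A: FOLLOW(A) ⊇ FOLLOW(S) ⊇ {$,b}; new: +{$,b}
  FOLLOW(S)={$,b}  FOLLOW(A)={$,b}  FOLLOW(B)={a}
pass 2:
  A→S B: FOLLOW(B) ⊇ FOLLOW(A) ⊇ {$,b}; new: +{$,b}
  FOLLOW(S)={$,b}  FOLLOW(A)={$,b}  FOLLOW(B)={$,a,b}
pass 3: done
  FOLLOW(S)={$,b}  FOLLOW(A)={$,b}  FOLLOW(B)={$,a,b}

FOLLOW(S) = ["$", "b"]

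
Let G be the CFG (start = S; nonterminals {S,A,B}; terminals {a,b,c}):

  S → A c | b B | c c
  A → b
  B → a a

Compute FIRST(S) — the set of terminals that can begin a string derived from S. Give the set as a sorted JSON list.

Compute FIRST by fixpoint:
round 1:
  A via A→b: +{b}
  B via B→a a: +{a}
  S via S→A c: +{b}
  S via S→c c: +{c}
  S: {b,c}  A: {b}  B: {a}
round 2: done
  S: {b,c}  A: {b}  B: {a}

FIRST(S) = ["b", "c"]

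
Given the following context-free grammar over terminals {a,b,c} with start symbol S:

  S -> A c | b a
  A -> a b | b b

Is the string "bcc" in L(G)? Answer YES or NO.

CNF form of G:
  S -> A T2 | T1 T0
  A -> T0 T1 | T1 T1
  T0 -> a
  T1 -> b
  T2 -> c

CYK fill:
  cell(0,0) b: {T1}  orig:{}
  cell(1,1) c: {T2}  orig:{}
  cell(2,2) c: {T2}  orig:{}
  cell(0,1) bc: ∅
  cell(1,2) cc: ∅
  cell(0,2) bcc: ∅

S ∉ T[0,2] ⇒ NO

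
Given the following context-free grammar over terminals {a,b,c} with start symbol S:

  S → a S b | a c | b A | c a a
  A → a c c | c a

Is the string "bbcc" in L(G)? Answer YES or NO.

Convert to CNF:
  S -> T0 T1 | T0 X4 | T1 X5 | T2 A
  A -> T0 X3 | T1 T0
  T0 -> a
  T1 -> c
  T2 -> b
  X3 -> T1 T1
  X4 -> S T2
  X5 -> T0 T0

CYK table (by increasing span):
  T[0,0] 'b' = {T2}  orig:{}
  T[1,1] 'b' = {T2}  orig:{}
  T[2,2] 'c' = {T1}  orig:{}
  T[3,3] 'c' = {T1}  orig:{}
  T[0,1] 'bb' = ∅
  T[1,2] 'bc' = ∅
  T[2,3] 'cc' = {X3}  orig:{}
  T[0,2] 'bbc' = ∅
  T[1,3] 'bcc' = ∅
  T[0,3] 'bbcc' = ∅

S ∉ T[0,3] ⇒ NO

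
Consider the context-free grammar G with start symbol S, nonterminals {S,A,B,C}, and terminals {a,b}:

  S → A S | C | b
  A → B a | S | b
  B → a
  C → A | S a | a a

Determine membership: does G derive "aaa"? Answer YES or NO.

Convert to CNF:
  S -> A S | B T0 | S T0 | T0 T0 | b
  A -> A S | B T0 | S T0 | T0 T0 | b
  B -> a
  C -> A S | B T0 | S T0 | T0 T0 | b
  T0 -> a

CYK fill:
  [0..0]={B,T0}  "a"  orig:{B}
  [1..1]={B,T0}  "a"  orig:{B}
  [2..2]={B,T0}  "a"  orig:{B}
  [0..1]={A,C,S}  "aa"
  [1..2]={A,C,S}  "aa"
  [0..2]={A,C,S}  "aaa"

S ∈ T[0,2] ⇒ YES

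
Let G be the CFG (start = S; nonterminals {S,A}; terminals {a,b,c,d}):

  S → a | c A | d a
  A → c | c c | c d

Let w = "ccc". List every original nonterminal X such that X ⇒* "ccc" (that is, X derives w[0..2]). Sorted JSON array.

CNF form of G:
  S -> T0 A | T1 T2 | a
  A -> T0 T0 | T0 T1 | c
  T0 -> c
  T1 -> d
  T2 -> a

Fill CYK table bottom-up — only the sub-triangle for w[0..2]:
  T[0,0] 'c' = {A,T0}  orig:{A}
  T[1,1] 'c' = {A,T0}  orig:{A}
  T[2,2] 'c' = {A,T0}  orig:{A}
  T[0,1] 'cc' = {A,S}
  T[1,2] 'cc' = {A,S}
  T[0,2] 'ccc' = {S}

Original NTs in T[0,2] deriving "ccc": ["S"]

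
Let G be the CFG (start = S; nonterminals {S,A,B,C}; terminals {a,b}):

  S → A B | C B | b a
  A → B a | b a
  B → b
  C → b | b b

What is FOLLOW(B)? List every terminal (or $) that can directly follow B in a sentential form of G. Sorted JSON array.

FIRST iteration:
pass 1:
  A via A→b a: +{b}
  B via B→b: +{b}
  C via C→b: +{b}
  S via S→A B: +{b}
  FIRST(S)={b}  FIRST(A)={b}  FIRST(B)={b}  FIRST(C)={b}
pass 2: done
  FIRST(S)={b}  FIRST(A)={b}  FIRST(B)={b}  FIRST(C)={b}

Compute FOLLOW by fixpoint:
seed FOLLOW(S) with $
iter 1:
  A→B a: FOLLOW(B) ⊇ FIRST(a) = {a}; new: +{a}
  S→A B: FOLLOW(A) ⊇ FIRST(B) = {b}; new: +{b}
  S→A B: FOLLOW(B) ⊇ FOLLOW(S) ⊇ {$}; new: +{$}
  S→C B: FOLLOW(C) ⊇ FIRST(B) = {b}; new: +{b}
  S: {$}  A: {b}  B: {$,a}  C: {b}
iter 2: done
  S: {$}  A: {b}  B: {$,a}  C: {b}

FOLLOW(B) = ["$", "a"]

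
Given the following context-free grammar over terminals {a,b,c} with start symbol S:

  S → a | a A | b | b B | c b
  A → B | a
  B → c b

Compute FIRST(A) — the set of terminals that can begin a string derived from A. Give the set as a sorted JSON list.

Compute FIRST by fixpoint:
iter 1:
  A via A→a: +{a}
  B via B→c b: +{c}
  S via S→a: +{a}
  S via S→b: +{b}
  S via S→c b: +{c}
  FIRST(S)={a,b,c}  FIRST(A)={a}  FIRST(B)={c}
iter 2:
  A via A→B: +{c}
  FIRST(S)={a,b,c}  FIRST(A)={a,c}  FIRST(B)={c}
iter 3: done
  FIRST(S)={a,b,c}  FIRST(A)={a,c}  FIRST(B)={c}

FIRST(A) = ["a", "c"]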